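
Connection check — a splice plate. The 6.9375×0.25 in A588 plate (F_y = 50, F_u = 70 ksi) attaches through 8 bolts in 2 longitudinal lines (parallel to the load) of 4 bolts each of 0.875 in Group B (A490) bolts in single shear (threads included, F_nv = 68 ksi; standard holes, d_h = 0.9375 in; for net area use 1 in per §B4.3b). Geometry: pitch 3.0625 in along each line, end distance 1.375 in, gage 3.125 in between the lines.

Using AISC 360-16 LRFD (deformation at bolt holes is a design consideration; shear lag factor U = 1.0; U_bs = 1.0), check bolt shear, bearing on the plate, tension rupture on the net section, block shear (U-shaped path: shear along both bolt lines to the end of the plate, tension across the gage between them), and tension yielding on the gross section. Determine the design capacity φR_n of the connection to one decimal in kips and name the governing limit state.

64.8 kips (net-section rupture governs)

Bolt shear: A_b = π(0.875)²/4 = 0.60132 in². φR_n = 0.75 × 68 × 0.60132 × 8 × 1 = 245.3 kips.
Bearing (0.25 in plate, F_u = 70 ksi): end bolts L_c = 1.375 − 0.9375/2 = 0.90625, R_n = min(1.2×0.90625×0.25×70, 2.4×0.875×0.25×70) = 19.031 kips/bolt; interior L_c = 3.0625 − 0.9375 = 2.125, R_n = 36.75 kips/bolt. φR_n = 0.75 × (2×19.031 + 6×36.75) = 193.9 kips.
Tension rupture (net): A_n = (6.9375 − 2×1)×0.25 = 1.2344 in² (U = 1.0, A_e = A_n). φR_n = 0.75 × 70 × 1.2344 = 64.8 kips.
Block shear: shear path 2×[1.375+3×3.0625] = 2×10.5625 in, A_gv = 5.2813, A_nv = 2×(10.5625 − 3.5×1)×0.25 = 3.5313 in²; tension across gage: (3.125 − 1×1)×0.25 = 0.53125 in². R_n = min(0.6×70×3.5313, 0.6×50×5.2813) + 1.0×70×0.53125 = min(148.31, 158.44) + 37.188 = 185.5 kips. φR_n = 0.75 × 185.5 = 139.1 kips.
Tension yield (gross): A_g = 6.9375×0.25 = 1.7344 in². φR_n = 0.90 × 50 × 1.7344 = 78.0 kips.
Governing: min(245.3, 193.9, 64.8, 139.1, 78.0) = 64.8 kips → net-section rupture.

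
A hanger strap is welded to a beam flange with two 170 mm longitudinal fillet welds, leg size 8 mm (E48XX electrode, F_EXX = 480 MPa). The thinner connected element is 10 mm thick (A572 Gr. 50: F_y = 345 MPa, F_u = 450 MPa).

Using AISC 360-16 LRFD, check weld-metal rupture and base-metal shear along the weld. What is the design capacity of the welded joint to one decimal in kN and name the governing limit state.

Weld metal: throat = 0.707×8 = 5.656 mm, L = 2×170 = 340 mm. φR_n = 0.75 × 0.6 × 480 × 5.656 × 340 = 415.4 kN.
Base metal shear (10 mm plate): yield φR_n = 1.0×0.6×345×10×340 = 703.8 kN; rupture φR_n = 0.75×0.6×450×10×340 = 688.5 kN; take 688.5 kN (rupture).
Governing: min(415.4, 688.5) = 415.4 kN → weld metal.

415.4 kN (weld metal governs)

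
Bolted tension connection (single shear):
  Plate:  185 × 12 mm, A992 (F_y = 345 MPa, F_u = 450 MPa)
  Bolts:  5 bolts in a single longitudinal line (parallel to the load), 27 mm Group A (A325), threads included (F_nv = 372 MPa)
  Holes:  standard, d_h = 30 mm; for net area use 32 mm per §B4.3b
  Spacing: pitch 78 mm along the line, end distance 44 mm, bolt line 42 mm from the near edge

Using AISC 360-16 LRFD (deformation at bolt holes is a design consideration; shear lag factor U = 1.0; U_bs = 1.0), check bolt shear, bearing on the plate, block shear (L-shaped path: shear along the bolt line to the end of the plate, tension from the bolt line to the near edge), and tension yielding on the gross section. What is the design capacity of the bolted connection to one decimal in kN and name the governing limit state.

Bolt shear: A_b = π(27)²/4 = 572.56 mm². φR_n = 0.75 × 372 × 572.56 × 5 × 1 = 798.7 kN.
Bearing (12 mm plate, F_u = 450 MPa): end bolts L_c = 44 − 30/2 = 29, R_n = min(1.2×29×12×450, 2.4×27×12×450) = 187.92 kN/bolt; interior L_c = 78 − 30 = 48, R_n = 311.04 kN/bolt. φR_n = 0.75 × (1×187.92 + 4×311.04) = 1074.1 kN.
Block shear: shear path 1×[44+4×78] = 1×356 mm, A_gv = 4272, A_nv = 1×(356 − 4.5×32)×12 = 2544 mm²; tension to near edge: (42 − 0.5×32)×12 = 312 mm². R_n = min(0.6×450×2544, 0.6×345×4272) + 1.0×450×312 = min(686.88, 884.3) + 140.4 = 827.28 kN. φR_n = 0.75 × 827.28 = 620.5 kN.
Tension yield (gross): A_g = 185×12 = 2220 mm². φR_n = 0.90 × 345 × 2220 = 689.3 kN.
Governing: min(798.7, 1074.1, 620.5, 689.3) = 620.5 kN → block shear.

620.5 kN (block shear governs)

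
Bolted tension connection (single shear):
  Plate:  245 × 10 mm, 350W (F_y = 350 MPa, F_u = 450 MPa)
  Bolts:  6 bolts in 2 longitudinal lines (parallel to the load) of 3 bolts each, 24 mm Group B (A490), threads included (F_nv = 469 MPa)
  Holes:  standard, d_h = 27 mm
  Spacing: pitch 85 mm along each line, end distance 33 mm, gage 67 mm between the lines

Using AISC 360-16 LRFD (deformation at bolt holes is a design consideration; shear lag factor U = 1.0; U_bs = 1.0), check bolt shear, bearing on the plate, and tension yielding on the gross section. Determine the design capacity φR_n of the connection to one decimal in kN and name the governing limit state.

771.8 kN (gross-section yield governs)

Bolt shear: A_b = π(24)²/4 = 452.39 mm². φR_n = 0.75 × 469 × 452.39 × 6 × 1 = 954.8 kN.
Bearing (10 mm plate, F_u = 450 MPa): end bolts L_c = 33 − 27/2 = 19.5, R_n = min(1.2×19.5×10×450, 2.4×24×10×450) = 105.3 kN/bolt; interior L_c = 85 − 27 = 58, R_n = 259.2 kN/bolt. φR_n = 0.75 × (2×105.3 + 4×259.2) = 935.6 kN.
Tension yield (gross): A_g = 245×10 = 2450 mm². φR_n = 0.90 × 350 × 2450 = 771.8 kN.
Governing: min(954.8, 935.6, 771.8) = 771.8 kN → gross-section yield.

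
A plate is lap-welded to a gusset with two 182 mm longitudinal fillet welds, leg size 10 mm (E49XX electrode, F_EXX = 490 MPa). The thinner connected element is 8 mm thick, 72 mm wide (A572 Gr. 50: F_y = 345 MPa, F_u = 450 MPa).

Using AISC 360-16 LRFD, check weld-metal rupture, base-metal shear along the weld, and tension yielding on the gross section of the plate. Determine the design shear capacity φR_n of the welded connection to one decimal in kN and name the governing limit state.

Weld metal: throat = 0.707×10 = 7.07 mm, L = 2×182 = 364 mm. φR_n = 0.75 × 0.6 × 490 × 7.07 × 364 = 567.5 kN.
Base metal shear (8 mm plate): yield φR_n = 1.0×0.6×345×8×364 = 602.8 kN; rupture φR_n = 0.75×0.6×450×8×364 = 589.7 kN; take 589.7 kN (rupture).
Tension yield (gross): A_g = 72×8 = 576 mm². φR_n = 0.90 × 345 × 576 = 178.8 kN.
Governing: min(567.5, 589.7, 178.8) = 178.8 kN → gross-section yield.

178.8 kN (gross-section yield governs)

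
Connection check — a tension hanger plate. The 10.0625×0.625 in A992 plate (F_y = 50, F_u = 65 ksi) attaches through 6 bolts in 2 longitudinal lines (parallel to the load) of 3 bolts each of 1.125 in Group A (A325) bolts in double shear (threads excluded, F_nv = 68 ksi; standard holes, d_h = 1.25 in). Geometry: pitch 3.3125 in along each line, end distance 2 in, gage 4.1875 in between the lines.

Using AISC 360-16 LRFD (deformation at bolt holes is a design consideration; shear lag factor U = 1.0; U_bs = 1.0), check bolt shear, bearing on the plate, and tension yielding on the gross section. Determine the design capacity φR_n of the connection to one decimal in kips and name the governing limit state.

283.0 kips (gross-section yield governs)

Bolt shear: A_b = π(1.125)²/4 = 0.99402 in². φR_n = 0.75 × 68 × 0.99402 × 6 × 2 = 608.3 kips.
Bearing (0.625 in plate, F_u = 65 ksi): end bolts L_c = 2 − 1.25/2 = 1.375, R_n = min(1.2×1.375×0.625×65, 2.4×1.125×0.625×65) = 67.031 kips/bolt; interior L_c = 3.3125 − 1.25 = 2.0625, R_n = 100.55 kips/bolt. φR_n = 0.75 × (2×67.031 + 4×100.55) = 402.2 kips.
Tension yield (gross): A_g = 10.0625×0.625 = 6.2891 in². φR_n = 0.90 × 50 × 6.2891 = 283.0 kips.
Governing: min(608.3, 402.2, 283.0) = 283.0 kips → gross-section yield.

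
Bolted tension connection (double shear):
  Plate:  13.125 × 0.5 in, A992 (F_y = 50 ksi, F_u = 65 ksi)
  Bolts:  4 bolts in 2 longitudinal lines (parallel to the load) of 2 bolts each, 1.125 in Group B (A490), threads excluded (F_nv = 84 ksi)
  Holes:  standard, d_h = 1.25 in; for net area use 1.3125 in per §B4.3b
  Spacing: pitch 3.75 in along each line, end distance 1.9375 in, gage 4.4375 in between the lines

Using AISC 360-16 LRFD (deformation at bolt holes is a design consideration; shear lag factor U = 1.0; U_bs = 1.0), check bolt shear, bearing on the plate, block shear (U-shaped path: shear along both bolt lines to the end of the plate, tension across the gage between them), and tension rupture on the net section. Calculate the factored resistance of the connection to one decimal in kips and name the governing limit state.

184.9 kips (block shear governs)

Bolt shear: A_b = π(1.125)²/4 = 0.99402 in². φR_n = 0.75 × 84 × 0.99402 × 4 × 2 = 501.0 kips.
Bearing (0.5 in plate, F_u = 65 ksi): end bolts L_c = 1.9375 − 1.25/2 = 1.3125, R_n = min(1.2×1.3125×0.5×65, 2.4×1.125×0.5×65) = 51.188 kips/bolt; interior L_c = 3.75 − 1.25 = 2.5, R_n = 87.75 kips/bolt. φR_n = 0.75 × (2×51.188 + 2×87.75) = 208.4 kips.
Block shear: shear path 2×[1.9375+1×3.75] = 2×5.6875 in, A_gv = 5.6875, A_nv = 2×(5.6875 − 1.5×1.3125)×0.5 = 3.7188 in²; tension across gage: (4.4375 − 1×1.3125)×0.5 = 1.5625 in². R_n = min(0.6×65×3.7188, 0.6×50×5.6875) + 1.0×65×1.5625 = min(145.03, 170.63) + 101.56 = 246.59 kips. φR_n = 0.75 × 246.59 = 184.9 kips.
Tension rupture (net): A_n = (13.125 − 2×1.3125)×0.5 = 5.25 in² (U = 1.0, A_e = A_n). φR_n = 0.75 × 65 × 5.25 = 255.9 kips.
Governing: min(501.0, 208.4, 184.9, 255.9) = 184.9 kips → block shear.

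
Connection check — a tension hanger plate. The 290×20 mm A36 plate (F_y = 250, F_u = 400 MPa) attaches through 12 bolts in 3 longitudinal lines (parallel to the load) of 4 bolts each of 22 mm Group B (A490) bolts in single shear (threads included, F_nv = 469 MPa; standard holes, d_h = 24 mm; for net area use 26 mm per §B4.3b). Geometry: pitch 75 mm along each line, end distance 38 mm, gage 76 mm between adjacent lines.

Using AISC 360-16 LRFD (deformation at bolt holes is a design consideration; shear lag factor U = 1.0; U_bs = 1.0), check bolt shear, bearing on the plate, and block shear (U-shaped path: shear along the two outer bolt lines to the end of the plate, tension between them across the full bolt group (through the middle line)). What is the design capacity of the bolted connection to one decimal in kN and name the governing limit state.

1604.5 kN (bolt shear governs)

Bolt shear: A_b = π(22)²/4 = 380.13 mm². φR_n = 0.75 × 469 × 380.13 × 12 × 1 = 1604.5 kN.
Bearing (20 mm plate, F_u = 400 MPa): end bolts L_c = 38 − 24/2 = 26, R_n = min(1.2×26×20×400, 2.4×22×20×400) = 249.6 kN/bolt; interior L_c = 75 − 24 = 51, R_n = 422.4 kN/bolt. φR_n = 0.75 × (3×249.6 + 9×422.4) = 3412.8 kN.
Block shear: shear path 2×[38+3×75] = 2×263 mm, A_gv = 10520, A_nv = 2×(263 − 3.5×26)×20 = 6880 mm²; tension across gage: (152 − 2×26)×20 = 2000 mm². R_n = min(0.6×400×6880, 0.6×250×10520) + 1.0×400×2000 = min(1651.2, 1578) + 800 = 2378 kN. φR_n = 0.75 × 2378 = 1783.5 kN.
Governing: min(1604.5, 3412.8, 1783.5) = 1604.5 kN → bolt shear.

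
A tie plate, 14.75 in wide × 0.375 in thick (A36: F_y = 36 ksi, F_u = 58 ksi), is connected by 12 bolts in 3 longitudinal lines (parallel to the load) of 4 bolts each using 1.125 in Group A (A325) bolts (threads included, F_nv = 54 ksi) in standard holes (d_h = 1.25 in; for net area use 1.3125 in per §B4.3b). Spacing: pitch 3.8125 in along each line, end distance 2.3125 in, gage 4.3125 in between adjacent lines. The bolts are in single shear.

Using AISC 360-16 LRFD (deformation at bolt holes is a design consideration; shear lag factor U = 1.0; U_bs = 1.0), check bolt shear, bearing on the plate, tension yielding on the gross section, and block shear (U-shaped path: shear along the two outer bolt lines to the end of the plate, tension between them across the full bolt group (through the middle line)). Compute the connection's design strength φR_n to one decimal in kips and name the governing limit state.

Bolt shear: A_b = π(1.125)²/4 = 0.99402 in². φR_n = 0.75 × 54 × 0.99402 × 12 × 1 = 483.1 kips.
Bearing (0.375 in plate, F_u = 58 ksi): end bolts L_c = 2.3125 − 1.25/2 = 1.6875, R_n = min(1.2×1.6875×0.375×58, 2.4×1.125×0.375×58) = 44.044 kips/bolt; interior L_c = 3.8125 − 1.25 = 2.5625, R_n = 58.725 kips/bolt. φR_n = 0.75 × (3×44.044 + 9×58.725) = 495.5 kips.
Tension yield (gross): A_g = 14.75×0.375 = 5.5313 in². φR_n = 0.90 × 36 × 5.5313 = 179.2 kips.
Block shear: shear path 2×[2.3125+3×3.8125] = 2×13.75 in, A_gv = 10.313, A_nv = 2×(13.75 − 3.5×1.3125)×0.375 = 6.8672 in²; tension across gage: (8.625 − 2×1.3125)×0.375 = 2.25 in². R_n = min(0.6×58×6.8672, 0.6×36×10.313) + 1.0×58×2.25 = min(238.98, 222.76) + 130.5 = 353.26 kips. φR_n = 0.75 × 353.26 = 264.9 kips.
Governing: min(483.1, 495.5, 179.2, 264.9) = 179.2 kips → gross-section yield.

179.2 kips (gross-section yield governs)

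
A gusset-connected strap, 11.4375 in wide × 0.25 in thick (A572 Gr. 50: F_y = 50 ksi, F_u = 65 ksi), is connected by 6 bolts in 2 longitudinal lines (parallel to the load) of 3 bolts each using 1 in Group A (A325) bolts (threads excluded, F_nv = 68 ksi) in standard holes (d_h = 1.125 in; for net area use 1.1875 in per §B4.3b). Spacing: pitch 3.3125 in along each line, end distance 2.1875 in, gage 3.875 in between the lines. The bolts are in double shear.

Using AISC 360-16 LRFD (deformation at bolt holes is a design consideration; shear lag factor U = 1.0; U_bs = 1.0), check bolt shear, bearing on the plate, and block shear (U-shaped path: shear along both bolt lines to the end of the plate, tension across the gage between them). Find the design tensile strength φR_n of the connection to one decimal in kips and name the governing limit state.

Bolt shear: A_b = π(1)²/4 = 0.7854 in². φR_n = 0.75 × 68 × 0.7854 × 6 × 2 = 480.7 kips.
Bearing (0.25 in plate, F_u = 65 ksi): end bolts L_c = 2.1875 − 1.125/2 = 1.625, R_n = min(1.2×1.625×0.25×65, 2.4×1×0.25×65) = 31.688 kips/bolt; interior L_c = 3.3125 − 1.125 = 2.1875, R_n = 39 kips/bolt. φR_n = 0.75 × (2×31.688 + 4×39) = 164.5 kips.
Block shear: shear path 2×[2.1875+2×3.3125] = 2×8.8125 in, A_gv = 4.4063, A_nv = 2×(8.8125 − 2.5×1.1875)×0.25 = 2.9219 in²; tension across gage: (3.875 − 1×1.1875)×0.25 = 0.67188 in². R_n = min(0.6×65×2.9219, 0.6×50×4.4063) + 1.0×65×0.67188 = min(113.95, 132.19) + 43.672 = 157.62 kips. φR_n = 0.75 × 157.62 = 118.2 kips.
Governing: min(480.7, 164.5, 118.2) = 118.2 kips → block shear.

118.2 kips (block shear governs)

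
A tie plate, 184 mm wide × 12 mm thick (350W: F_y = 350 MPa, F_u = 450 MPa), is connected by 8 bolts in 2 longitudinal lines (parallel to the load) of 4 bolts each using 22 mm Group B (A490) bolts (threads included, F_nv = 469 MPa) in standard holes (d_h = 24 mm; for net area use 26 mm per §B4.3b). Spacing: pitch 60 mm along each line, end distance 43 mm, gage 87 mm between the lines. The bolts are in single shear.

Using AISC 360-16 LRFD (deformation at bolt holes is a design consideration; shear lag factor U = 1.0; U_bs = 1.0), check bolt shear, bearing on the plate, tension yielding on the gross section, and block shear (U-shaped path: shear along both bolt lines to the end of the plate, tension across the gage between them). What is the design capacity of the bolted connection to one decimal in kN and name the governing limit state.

695.5 kN (gross-section yield governs)

Bolt shear: A_b = π(22)²/4 = 380.13 mm². φR_n = 0.75 × 469 × 380.13 × 8 × 1 = 1069.7 kN.
Bearing (12 mm plate, F_u = 450 MPa): end bolts L_c = 43 − 24/2 = 31, R_n = min(1.2×31×12×450, 2.4×22×12×450) = 200.88 kN/bolt; interior L_c = 60 − 24 = 36, R_n = 233.28 kN/bolt. φR_n = 0.75 × (2×200.88 + 6×233.28) = 1351.1 kN.
Tension yield (gross): A_g = 184×12 = 2208 mm². φR_n = 0.90 × 350 × 2208 = 695.5 kN.
Block shear: shear path 2×[43+3×60] = 2×223 mm, A_gv = 5352, A_nv = 2×(223 − 3.5×26)×12 = 3168 mm²; tension across gage: (87 − 1×26)×12 = 732 mm². R_n = min(0.6×450×3168, 0.6×350×5352) + 1.0×450×732 = min(855.36, 1123.9) + 329.4 = 1184.8 kN. φR_n = 0.75 × 1184.8 = 888.6 kN.
Governing: min(1069.7, 1351.1, 695.5, 888.6) = 695.5 kN → gross-section yield.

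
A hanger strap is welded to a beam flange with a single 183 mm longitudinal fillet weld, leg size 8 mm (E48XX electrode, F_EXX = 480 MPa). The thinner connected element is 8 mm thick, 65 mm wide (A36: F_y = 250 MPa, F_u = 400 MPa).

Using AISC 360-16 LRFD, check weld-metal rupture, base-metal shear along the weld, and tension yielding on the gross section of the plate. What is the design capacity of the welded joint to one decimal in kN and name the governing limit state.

Weld metal: throat = 0.707×8 = 5.656 mm, L = 183 mm. φR_n = 0.75 × 0.6 × 480 × 5.656 × 183 = 223.6 kN.
Base metal shear (8 mm plate): yield φR_n = 1.0×0.6×250×8×183 = 219.6 kN; rupture φR_n = 0.75×0.6×400×8×183 = 263.5 kN; take 219.6 kN (yield).
Tension yield (gross): A_g = 65×8 = 520 mm². φR_n = 0.90 × 250 × 520 = 117.0 kN.
Governing: min(223.6, 219.6, 117.0) = 117.0 kN → gross-section yield.

117.0 kN (gross-section yield governs)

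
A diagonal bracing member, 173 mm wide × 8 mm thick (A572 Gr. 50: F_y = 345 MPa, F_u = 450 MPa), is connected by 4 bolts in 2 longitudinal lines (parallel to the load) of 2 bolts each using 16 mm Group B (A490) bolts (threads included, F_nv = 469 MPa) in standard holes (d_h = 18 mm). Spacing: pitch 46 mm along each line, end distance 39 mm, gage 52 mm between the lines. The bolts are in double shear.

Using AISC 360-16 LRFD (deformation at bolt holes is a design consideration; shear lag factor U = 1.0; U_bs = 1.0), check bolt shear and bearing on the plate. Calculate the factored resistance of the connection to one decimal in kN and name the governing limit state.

375.8 kN (bearing governs)

Bolt shear: A_b = π(16)²/4 = 201.06 mm². φR_n = 0.75 × 469 × 201.06 × 4 × 2 = 565.8 kN.
Bearing (8 mm plate, F_u = 450 MPa): end bolts L_c = 39 − 18/2 = 30, R_n = min(1.2×30×8×450, 2.4×16×8×450) = 129.6 kN/bolt; interior L_c = 46 − 18 = 28, R_n = 120.96 kN/bolt. φR_n = 0.75 × (2×129.6 + 2×120.96) = 375.8 kN.
Governing: min(565.8, 375.8) = 375.8 kN → bearing.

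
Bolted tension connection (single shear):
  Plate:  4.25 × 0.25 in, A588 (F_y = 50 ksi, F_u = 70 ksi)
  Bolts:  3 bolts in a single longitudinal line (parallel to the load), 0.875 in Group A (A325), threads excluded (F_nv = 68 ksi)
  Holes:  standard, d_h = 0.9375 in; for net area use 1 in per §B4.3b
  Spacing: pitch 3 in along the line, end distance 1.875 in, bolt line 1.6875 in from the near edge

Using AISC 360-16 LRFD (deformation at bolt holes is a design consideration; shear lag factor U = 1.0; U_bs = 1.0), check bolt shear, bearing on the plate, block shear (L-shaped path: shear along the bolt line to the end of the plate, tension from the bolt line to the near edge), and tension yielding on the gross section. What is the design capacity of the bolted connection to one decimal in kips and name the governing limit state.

47.8 kips (gross-section yield governs)

Bolt shear: A_b = π(0.875)²/4 = 0.60132 in². φR_n = 0.75 × 68 × 0.60132 × 3 × 1 = 92.0 kips.
Bearing (0.25 in plate, F_u = 70 ksi): end bolts L_c = 1.875 − 0.9375/2 = 1.40625, R_n = min(1.2×1.40625×0.25×70, 2.4×0.875×0.25×70) = 29.531 kips/bolt; interior L_c = 3 − 0.9375 = 2.0625, R_n = 36.75 kips/bolt. φR_n = 0.75 × (1×29.531 + 2×36.75) = 77.3 kips.
Block shear: shear path 1×[1.875+2×3] = 1×7.875 in, A_gv = 1.9688, A_nv = 1×(7.875 − 2.5×1)×0.25 = 1.3438 in²; tension to near edge: (1.6875 − 0.5×1)×0.25 = 0.29688 in². R_n = min(0.6×70×1.3438, 0.6×50×1.9688) + 1.0×70×0.29688 = min(56.44, 59.064) + 20.782 = 77.222 kips. φR_n = 0.75 × 77.222 = 57.9 kips.
Tension yield (gross): A_g = 4.25×0.25 = 1.0625 in². φR_n = 0.90 × 50 × 1.0625 = 47.8 kips.
Governing: min(92.0, 77.3, 57.9, 47.8) = 47.8 kips → gross-section yield.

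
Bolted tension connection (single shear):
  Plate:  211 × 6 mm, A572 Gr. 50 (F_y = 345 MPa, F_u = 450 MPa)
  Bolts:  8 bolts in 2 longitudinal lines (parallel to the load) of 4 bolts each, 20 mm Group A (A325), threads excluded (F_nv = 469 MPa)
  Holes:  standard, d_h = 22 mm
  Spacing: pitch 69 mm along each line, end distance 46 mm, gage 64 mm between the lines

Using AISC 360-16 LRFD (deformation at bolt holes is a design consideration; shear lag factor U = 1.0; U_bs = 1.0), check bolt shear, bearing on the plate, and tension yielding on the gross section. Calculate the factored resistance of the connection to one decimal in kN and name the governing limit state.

393.1 kN (gross-section yield governs)

Bolt shear: A_b = π(20)²/4 = 314.16 mm². φR_n = 0.75 × 469 × 314.16 × 8 × 1 = 884.0 kN.
Bearing (6 mm plate, F_u = 450 MPa): end bolts L_c = 46 − 22/2 = 35, R_n = min(1.2×35×6×450, 2.4×20×6×450) = 113.4 kN/bolt; interior L_c = 69 − 22 = 47, R_n = 129.6 kN/bolt. φR_n = 0.75 × (2×113.4 + 6×129.6) = 753.3 kN.
Tension yield (gross): A_g = 211×6 = 1266 mm². φR_n = 0.90 × 345 × 1266 = 393.1 kN.
Governing: min(884.0, 753.3, 393.1) = 393.1 kN → gross-section yield.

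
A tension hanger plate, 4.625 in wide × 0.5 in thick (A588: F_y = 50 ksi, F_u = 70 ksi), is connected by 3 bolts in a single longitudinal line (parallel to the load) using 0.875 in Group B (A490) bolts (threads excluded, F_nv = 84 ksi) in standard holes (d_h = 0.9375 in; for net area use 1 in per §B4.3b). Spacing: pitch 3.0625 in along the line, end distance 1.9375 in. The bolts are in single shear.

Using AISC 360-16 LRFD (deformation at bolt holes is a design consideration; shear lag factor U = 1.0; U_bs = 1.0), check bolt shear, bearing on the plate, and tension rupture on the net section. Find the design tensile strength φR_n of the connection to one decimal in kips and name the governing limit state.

95.2 kips (net-section rupture governs)

Bolt shear: A_b = π(0.875)²/4 = 0.60132 in². φR_n = 0.75 × 84 × 0.60132 × 3 × 1 = 113.6 kips.
Bearing (0.5 in plate, F_u = 70 ksi): end bolts L_c = 1.9375 − 0.9375/2 = 1.46875, R_n = min(1.2×1.46875×0.5×70, 2.4×0.875×0.5×70) = 61.688 kips/bolt; interior L_c = 3.0625 − 0.9375 = 2.125, R_n = 73.5 kips/bolt. φR_n = 0.75 × (1×61.688 + 2×73.5) = 156.5 kips.
Tension rupture (net): A_n = (4.625 − 1×1)×0.5 = 1.8125 in² (U = 1.0, A_e = A_n). φR_n = 0.75 × 70 × 1.8125 = 95.2 kips.
Governing: min(113.6, 156.5, 95.2) = 95.2 kips → net-section rupture.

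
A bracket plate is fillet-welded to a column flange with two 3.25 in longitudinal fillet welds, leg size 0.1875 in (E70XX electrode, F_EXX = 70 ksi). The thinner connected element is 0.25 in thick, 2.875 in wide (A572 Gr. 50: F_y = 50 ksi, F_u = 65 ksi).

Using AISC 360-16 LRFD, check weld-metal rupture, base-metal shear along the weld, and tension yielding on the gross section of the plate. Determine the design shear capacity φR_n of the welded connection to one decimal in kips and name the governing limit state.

Weld metal: throat = 0.707×0.1875 = 0.13256 in, L = 2×3.25 = 6.5 in. φR_n = 0.75 × 0.6 × 70 × 0.13256 × 6.5 = 27.1 kips.
Base metal shear (0.25 in plate): yield φR_n = 1.0×0.6×50×0.25×6.5 = 48.8 kips; rupture φR_n = 0.75×0.6×65×0.25×6.5 = 47.5 kips; take 47.5 kips (rupture).
Tension yield (gross): A_g = 2.875×0.25 = 0.71875 in². φR_n = 0.90 × 50 × 0.71875 = 32.3 kips.
Governing: min(27.1, 47.5, 32.3) = 27.1 kips → weld metal.

27.1 kips (weld metal governs)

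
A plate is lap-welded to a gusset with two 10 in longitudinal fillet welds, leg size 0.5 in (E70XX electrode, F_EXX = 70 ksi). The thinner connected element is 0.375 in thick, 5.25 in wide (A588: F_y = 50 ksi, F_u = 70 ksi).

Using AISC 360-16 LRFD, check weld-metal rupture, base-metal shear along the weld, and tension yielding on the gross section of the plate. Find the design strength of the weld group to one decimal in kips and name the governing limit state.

Weld metal: throat = 0.707×0.5 = 0.3535 in, L = 2×10 = 20 in. φR_n = 0.75 × 0.6 × 70 × 0.3535 × 20 = 222.7 kips.
Base metal shear (0.375 in plate): yield φR_n = 1.0×0.6×50×0.375×20 = 225.0 kips; rupture φR_n = 0.75×0.6×70×0.375×20 = 236.3 kips; take 225.0 kips (yield).
Tension yield (gross): A_g = 5.25×0.375 = 1.9688 in². φR_n = 0.90 × 50 × 1.9688 = 88.6 kips.
Governing: min(222.7, 225.0, 88.6) = 88.6 kips → gross-section yield.

88.6 kips (gross-section yield governs)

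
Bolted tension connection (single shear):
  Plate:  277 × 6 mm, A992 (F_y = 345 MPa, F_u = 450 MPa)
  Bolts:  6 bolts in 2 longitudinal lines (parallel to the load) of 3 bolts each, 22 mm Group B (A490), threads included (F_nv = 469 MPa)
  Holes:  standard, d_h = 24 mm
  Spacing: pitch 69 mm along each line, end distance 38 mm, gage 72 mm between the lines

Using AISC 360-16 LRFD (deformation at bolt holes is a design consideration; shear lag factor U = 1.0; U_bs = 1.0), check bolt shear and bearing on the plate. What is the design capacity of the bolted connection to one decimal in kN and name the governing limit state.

Bolt shear: A_b = π(22)²/4 = 380.13 mm². φR_n = 0.75 × 469 × 380.13 × 6 × 1 = 802.3 kN.
Bearing (6 mm plate, F_u = 450 MPa): end bolts L_c = 38 − 24/2 = 26, R_n = min(1.2×26×6×450, 2.4×22×6×450) = 84.24 kN/bolt; interior L_c = 69 − 24 = 45, R_n = 142.56 kN/bolt. φR_n = 0.75 × (2×84.24 + 4×142.56) = 554.0 kN.
Governing: min(802.3, 554.0) = 554.0 kN → bearing.

554.0 kN (bearing governs)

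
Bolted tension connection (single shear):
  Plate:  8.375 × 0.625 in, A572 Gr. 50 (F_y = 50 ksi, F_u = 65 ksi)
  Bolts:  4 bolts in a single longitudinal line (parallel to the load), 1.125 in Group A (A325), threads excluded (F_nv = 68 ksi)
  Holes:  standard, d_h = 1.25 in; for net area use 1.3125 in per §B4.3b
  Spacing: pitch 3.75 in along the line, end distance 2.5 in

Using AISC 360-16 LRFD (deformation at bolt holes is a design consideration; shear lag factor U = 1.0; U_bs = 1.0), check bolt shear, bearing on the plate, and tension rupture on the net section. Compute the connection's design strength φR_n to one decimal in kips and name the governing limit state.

202.8 kips (bolt shear governs)

Bolt shear: A_b = π(1.125)²/4 = 0.99402 in². φR_n = 0.75 × 68 × 0.99402 × 4 × 1 = 202.8 kips.
Bearing (0.625 in plate, F_u = 65 ksi): end bolts L_c = 2.5 − 1.25/2 = 1.875, R_n = min(1.2×1.875×0.625×65, 2.4×1.125×0.625×65) = 91.406 kips/bolt; interior L_c = 3.75 − 1.25 = 2.5, R_n = 109.69 kips/bolt. φR_n = 0.75 × (1×91.406 + 3×109.69) = 315.4 kips.
Tension rupture (net): A_n = (8.375 − 1×1.3125)×0.625 = 4.4141 in² (U = 1.0, A_e = A_n). φR_n = 0.75 × 65 × 4.4141 = 215.2 kips.
Governing: min(202.8, 315.4, 215.2) = 202.8 kips → bolt shear.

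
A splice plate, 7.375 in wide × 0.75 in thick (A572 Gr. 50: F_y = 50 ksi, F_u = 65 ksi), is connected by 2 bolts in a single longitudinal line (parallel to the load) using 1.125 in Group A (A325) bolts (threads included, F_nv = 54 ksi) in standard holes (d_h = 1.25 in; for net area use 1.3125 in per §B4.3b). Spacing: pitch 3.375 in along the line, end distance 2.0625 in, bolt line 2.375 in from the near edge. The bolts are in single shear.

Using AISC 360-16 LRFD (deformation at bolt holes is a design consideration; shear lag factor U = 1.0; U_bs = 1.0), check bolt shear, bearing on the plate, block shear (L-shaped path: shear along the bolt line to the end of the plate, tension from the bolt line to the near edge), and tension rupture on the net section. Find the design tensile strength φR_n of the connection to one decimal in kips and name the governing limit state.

80.5 kips (bolt shear governs)

Bolt shear: A_b = π(1.125)²/4 = 0.99402 in². φR_n = 0.75 × 54 × 0.99402 × 2 × 1 = 80.5 kips.
Bearing (0.75 in plate, F_u = 65 ksi): end bolts L_c = 2.0625 − 1.25/2 = 1.4375, R_n = min(1.2×1.4375×0.75×65, 2.4×1.125×0.75×65) = 84.094 kips/bolt; interior L_c = 3.375 − 1.25 = 2.125, R_n = 124.31 kips/bolt. φR_n = 0.75 × (1×84.094 + 1×124.31) = 156.3 kips.
Block shear: shear path 1×[2.0625+1×3.375] = 1×5.4375 in, A_gv = 4.0781, A_nv = 1×(5.4375 − 1.5×1.3125)×0.75 = 2.6016 in²; tension to near edge: (2.375 − 0.5×1.3125)×0.75 = 1.2891 in². R_n = min(0.6×65×2.6016, 0.6×50×4.0781) + 1.0×65×1.2891 = min(101.46, 122.34) + 83.792 = 185.25 kips. φR_n = 0.75 × 185.25 = 138.9 kips.
Tension rupture (net): A_n = (7.375 − 1×1.3125)×0.75 = 4.5469 in² (U = 1.0, A_e = A_n). φR_n = 0.75 × 65 × 4.5469 = 221.7 kips.
Governing: min(80.5, 156.3, 138.9, 221.7) = 80.5 kips → bolt shear.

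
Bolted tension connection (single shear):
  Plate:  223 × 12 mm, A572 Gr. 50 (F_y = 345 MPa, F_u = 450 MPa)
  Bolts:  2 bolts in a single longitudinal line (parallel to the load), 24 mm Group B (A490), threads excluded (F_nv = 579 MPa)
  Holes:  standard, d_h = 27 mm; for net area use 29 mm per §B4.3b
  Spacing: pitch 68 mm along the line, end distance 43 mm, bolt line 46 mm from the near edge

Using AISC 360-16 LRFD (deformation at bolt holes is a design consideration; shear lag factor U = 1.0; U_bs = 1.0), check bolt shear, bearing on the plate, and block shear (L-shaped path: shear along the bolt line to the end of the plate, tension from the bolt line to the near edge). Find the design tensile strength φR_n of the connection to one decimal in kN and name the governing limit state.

Bolt shear: A_b = π(24)²/4 = 452.39 mm². φR_n = 0.75 × 579 × 452.39 × 2 × 1 = 392.9 kN.
Bearing (12 mm plate, F_u = 450 MPa): end bolts L_c = 43 − 27/2 = 29.5, R_n = min(1.2×29.5×12×450, 2.4×24×12×450) = 191.16 kN/bolt; interior L_c = 68 − 27 = 41, R_n = 265.68 kN/bolt. φR_n = 0.75 × (1×191.16 + 1×265.68) = 342.6 kN.
Block shear: shear path 1×[43+1×68] = 1×111 mm, A_gv = 1332, A_nv = 1×(111 − 1.5×29)×12 = 810 mm²; tension to near edge: (46 − 0.5×29)×12 = 378 mm². R_n = min(0.6×450×810, 0.6×345×1332) + 1.0×450×378 = min(218.7, 275.72) + 170.1 = 388.8 kN. φR_n = 0.75 × 388.8 = 291.6 kN.
Governing: min(392.9, 342.6, 291.6) = 291.6 kN → block shear.

291.6 kN (block shear governs)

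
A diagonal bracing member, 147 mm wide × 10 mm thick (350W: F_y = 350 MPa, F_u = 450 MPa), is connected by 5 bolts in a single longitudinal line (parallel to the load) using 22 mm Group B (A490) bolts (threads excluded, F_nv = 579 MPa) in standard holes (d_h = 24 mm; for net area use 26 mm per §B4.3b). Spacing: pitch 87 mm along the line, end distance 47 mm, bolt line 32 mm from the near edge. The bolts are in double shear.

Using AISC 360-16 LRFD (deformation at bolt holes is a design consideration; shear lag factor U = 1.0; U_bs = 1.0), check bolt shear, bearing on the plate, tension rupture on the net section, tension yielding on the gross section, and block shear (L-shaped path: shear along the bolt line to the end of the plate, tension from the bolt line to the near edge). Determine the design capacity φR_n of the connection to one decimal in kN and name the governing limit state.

408.4 kN (net-section rupture governs)

Bolt shear: A_b = π(22)²/4 = 380.13 mm². φR_n = 0.75 × 579 × 380.13 × 5 × 2 = 1650.7 kN.
Bearing (10 mm plate, F_u = 450 MPa): end bolts L_c = 47 − 24/2 = 35, R_n = min(1.2×35×10×450, 2.4×22×10×450) = 189 kN/bolt; interior L_c = 87 − 24 = 63, R_n = 237.6 kN/bolt. φR_n = 0.75 × (1×189 + 4×237.6) = 854.6 kN.
Tension rupture (net): A_n = (147 − 1×26)×10 = 1210 mm² (U = 1.0, A_e = A_n). φR_n = 0.75 × 450 × 1210 = 408.4 kN.
Tension yield (gross): A_g = 147×10 = 1470 mm². φR_n = 0.90 × 350 × 1470 = 463.1 kN.
Block shear: shear path 1×[47+4×87] = 1×395 mm, A_gv = 3950, A_nv = 1×(395 − 4.5×26)×10 = 2780 mm²; tension to near edge: (32 − 0.5×26)×10 = 190 mm². R_n = min(0.6×450×2780, 0.6×350×3950) + 1.0×450×190 = min(750.6, 829.5) + 85.5 = 836.1 kN. φR_n = 0.75 × 836.1 = 627.1 kN.
Governing: min(1650.7, 854.6, 408.4, 463.1, 627.1) = 408.4 kN → net-section rupture.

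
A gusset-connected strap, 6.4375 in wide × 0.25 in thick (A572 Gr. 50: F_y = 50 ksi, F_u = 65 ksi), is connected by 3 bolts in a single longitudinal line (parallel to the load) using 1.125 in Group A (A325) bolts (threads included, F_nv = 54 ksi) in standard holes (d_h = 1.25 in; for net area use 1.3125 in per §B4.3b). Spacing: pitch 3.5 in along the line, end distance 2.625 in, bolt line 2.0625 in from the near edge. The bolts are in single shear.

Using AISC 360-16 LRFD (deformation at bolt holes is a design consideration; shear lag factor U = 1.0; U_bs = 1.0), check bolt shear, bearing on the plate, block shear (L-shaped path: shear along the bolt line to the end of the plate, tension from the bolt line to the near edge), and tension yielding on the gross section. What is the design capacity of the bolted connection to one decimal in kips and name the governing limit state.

Bolt shear: A_b = π(1.125)²/4 = 0.99402 in². φR_n = 0.75 × 54 × 0.99402 × 3 × 1 = 120.8 kips.
Bearing (0.25 in plate, F_u = 65 ksi): end bolts L_c = 2.625 − 1.25/2 = 2, R_n = min(1.2×2×0.25×65, 2.4×1.125×0.25×65) = 39 kips/bolt; interior L_c = 3.5 − 1.25 = 2.25, R_n = 43.875 kips/bolt. φR_n = 0.75 × (1×39 + 2×43.875) = 95.1 kips.
Block shear: shear path 1×[2.625+2×3.5] = 1×9.625 in, A_gv = 2.4063, A_nv = 1×(9.625 − 2.5×1.3125)×0.25 = 1.5859 in²; tension to near edge: (2.0625 − 0.5×1.3125)×0.25 = 0.35156 in². R_n = min(0.6×65×1.5859, 0.6×50×2.4063) + 1.0×65×0.35156 = min(61.85, 72.189) + 22.851 = 84.701 kips. φR_n = 0.75 × 84.701 = 63.5 kips.
Tension yield (gross): A_g = 6.4375×0.25 = 1.6094 in². φR_n = 0.90 × 50 × 1.6094 = 72.4 kips.
Governing: min(120.8, 95.1, 63.5, 72.4) = 63.5 kips → block shear.

63.5 kips (block shear governs)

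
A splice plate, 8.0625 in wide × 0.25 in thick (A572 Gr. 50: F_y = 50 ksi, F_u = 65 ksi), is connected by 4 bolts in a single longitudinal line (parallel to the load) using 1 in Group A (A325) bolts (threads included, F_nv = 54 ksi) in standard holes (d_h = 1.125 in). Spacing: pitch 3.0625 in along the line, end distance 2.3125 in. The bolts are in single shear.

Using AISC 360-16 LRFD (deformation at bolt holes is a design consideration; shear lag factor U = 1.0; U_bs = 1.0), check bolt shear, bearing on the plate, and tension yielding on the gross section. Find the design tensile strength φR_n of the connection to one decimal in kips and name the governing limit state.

90.7 kips (gross-section yield governs)

Bolt shear: A_b = π(1)²/4 = 0.7854 in². φR_n = 0.75 × 54 × 0.7854 × 4 × 1 = 127.2 kips.
Bearing (0.25 in plate, F_u = 65 ksi): end bolts L_c = 2.3125 − 1.125/2 = 1.75, R_n = min(1.2×1.75×0.25×65, 2.4×1×0.25×65) = 34.125 kips/bolt; interior L_c = 3.0625 − 1.125 = 1.9375, R_n = 37.781 kips/bolt. φR_n = 0.75 × (1×34.125 + 3×37.781) = 110.6 kips.
Tension yield (gross): A_g = 8.0625×0.25 = 2.0156 in². φR_n = 0.90 × 50 × 2.0156 = 90.7 kips.
Governing: min(127.2, 110.6, 90.7) = 90.7 kips → gross-section yield.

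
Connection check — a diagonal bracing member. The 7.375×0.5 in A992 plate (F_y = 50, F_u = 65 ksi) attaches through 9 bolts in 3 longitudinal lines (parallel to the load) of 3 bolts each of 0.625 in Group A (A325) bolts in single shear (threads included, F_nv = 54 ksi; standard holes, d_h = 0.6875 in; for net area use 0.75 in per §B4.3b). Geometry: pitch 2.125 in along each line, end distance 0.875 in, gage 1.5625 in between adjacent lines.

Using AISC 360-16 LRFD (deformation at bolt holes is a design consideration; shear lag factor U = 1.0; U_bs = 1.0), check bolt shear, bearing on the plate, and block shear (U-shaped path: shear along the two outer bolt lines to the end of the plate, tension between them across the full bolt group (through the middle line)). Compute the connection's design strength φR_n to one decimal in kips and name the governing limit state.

111.8 kips (bolt shear governs)

Bolt shear: A_b = π(0.625)²/4 = 0.3068 in². φR_n = 0.75 × 54 × 0.3068 × 9 × 1 = 111.8 kips.
Bearing (0.5 in plate, F_u = 65 ksi): end bolts L_c = 0.875 − 0.6875/2 = 0.53125, R_n = min(1.2×0.53125×0.5×65, 2.4×0.625×0.5×65) = 20.719 kips/bolt; interior L_c = 2.125 − 0.6875 = 1.4375, R_n = 48.75 kips/bolt. φR_n = 0.75 × (3×20.719 + 6×48.75) = 266.0 kips.
Block shear: shear path 2×[0.875+2×2.125] = 2×5.125 in, A_gv = 5.125, A_nv = 2×(5.125 − 2.5×0.75)×0.5 = 3.25 in²; tension across gage: (3.125 − 2×0.75)×0.5 = 0.8125 in². R_n = min(0.6×65×3.25, 0.6×50×5.125) + 1.0×65×0.8125 = min(126.75, 153.75) + 52.813 = 179.56 kips. φR_n = 0.75 × 179.56 = 134.7 kips.
Governing: min(111.8, 266.0, 134.7) = 111.8 kips → bolt shear.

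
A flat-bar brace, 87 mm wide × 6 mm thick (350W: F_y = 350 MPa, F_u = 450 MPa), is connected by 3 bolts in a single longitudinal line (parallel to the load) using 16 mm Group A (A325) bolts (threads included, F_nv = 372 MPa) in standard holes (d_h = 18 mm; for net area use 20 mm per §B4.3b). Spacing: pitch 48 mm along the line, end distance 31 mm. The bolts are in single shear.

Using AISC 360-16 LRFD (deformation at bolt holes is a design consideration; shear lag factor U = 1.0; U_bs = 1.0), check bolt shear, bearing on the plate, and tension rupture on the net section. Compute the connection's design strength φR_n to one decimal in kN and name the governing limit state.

Bolt shear: A_b = π(16)²/4 = 201.06 mm². φR_n = 0.75 × 372 × 201.06 × 3 × 1 = 168.3 kN.
Bearing (6 mm plate, F_u = 450 MPa): end bolts L_c = 31 − 18/2 = 22, R_n = min(1.2×22×6×450, 2.4×16×6×450) = 71.28 kN/bolt; interior L_c = 48 − 18 = 30, R_n = 97.2 kN/bolt. φR_n = 0.75 × (1×71.28 + 2×97.2) = 199.3 kN.
Tension rupture (net): A_n = (87 − 1×20)×6 = 402 mm² (U = 1.0, A_e = A_n). φR_n = 0.75 × 450 × 402 = 135.7 kN.
Governing: min(168.3, 199.3, 135.7) = 135.7 kN → net-section rupture.

135.7 kN (net-section rupture governs)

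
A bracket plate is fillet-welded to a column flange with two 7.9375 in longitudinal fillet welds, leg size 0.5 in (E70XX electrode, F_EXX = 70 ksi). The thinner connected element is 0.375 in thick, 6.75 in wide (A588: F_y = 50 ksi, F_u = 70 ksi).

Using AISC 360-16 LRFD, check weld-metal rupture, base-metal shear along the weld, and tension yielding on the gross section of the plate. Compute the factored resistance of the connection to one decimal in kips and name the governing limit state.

Weld metal: throat = 0.707×0.5 = 0.3535 in, L = 2×7.9375 = 15.875 in. φR_n = 0.75 × 0.6 × 70 × 0.3535 × 15.875 = 176.8 kips.
Base metal shear (0.375 in plate): yield φR_n = 1.0×0.6×50×0.375×15.875 = 178.6 kips; rupture φR_n = 0.75×0.6×70×0.375×15.875 = 187.5 kips; take 178.6 kips (yield).
Tension yield (gross): A_g = 6.75×0.375 = 2.5313 in². φR_n = 0.90 × 50 × 2.5313 = 113.9 kips.
Governing: min(176.8, 178.6, 113.9) = 113.9 kips → gross-section yield.

113.9 kips (gross-section yield governs)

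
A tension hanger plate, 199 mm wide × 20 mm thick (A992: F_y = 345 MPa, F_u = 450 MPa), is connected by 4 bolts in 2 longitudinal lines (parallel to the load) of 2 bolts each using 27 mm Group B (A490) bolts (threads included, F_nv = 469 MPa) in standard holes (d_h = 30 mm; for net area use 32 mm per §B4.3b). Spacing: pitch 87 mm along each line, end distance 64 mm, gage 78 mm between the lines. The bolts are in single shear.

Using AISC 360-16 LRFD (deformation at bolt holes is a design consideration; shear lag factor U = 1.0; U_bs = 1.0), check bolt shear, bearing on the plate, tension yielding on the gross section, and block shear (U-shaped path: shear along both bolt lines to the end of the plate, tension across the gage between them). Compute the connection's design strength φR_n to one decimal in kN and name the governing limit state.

Bolt shear: A_b = π(27)²/4 = 572.56 mm². φR_n = 0.75 × 469 × 572.56 × 4 × 1 = 805.6 kN.
Bearing (20 mm plate, F_u = 450 MPa): end bolts L_c = 64 − 30/2 = 49, R_n = min(1.2×49×20×450, 2.4×27×20×450) = 529.2 kN/bolt; interior L_c = 87 − 30 = 57, R_n = 583.2 kN/bolt. φR_n = 0.75 × (2×529.2 + 2×583.2) = 1668.6 kN.
Tension yield (gross): A_g = 199×20 = 3980 mm². φR_n = 0.90 × 345 × 3980 = 1235.8 kN.
Block shear: shear path 2×[64+1×87] = 2×151 mm, A_gv = 6040, A_nv = 2×(151 − 1.5×32)×20 = 4120 mm²; tension across gage: (78 − 1×32)×20 = 920 mm². R_n = min(0.6×450×4120, 0.6×345×6040) + 1.0×450×920 = min(1112.4, 1250.3) + 414 = 1526.4 kN. φR_n = 0.75 × 1526.4 = 1144.8 kN.
Governing: min(805.6, 1668.6, 1235.8, 1144.8) = 805.6 kN → bolt shear.

805.6 kN (bolt shear governs)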